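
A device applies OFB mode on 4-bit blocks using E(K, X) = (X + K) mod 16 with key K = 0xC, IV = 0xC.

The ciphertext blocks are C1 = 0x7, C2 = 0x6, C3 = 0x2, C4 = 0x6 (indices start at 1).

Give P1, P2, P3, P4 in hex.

P1 = 0xF, P2 = 0x2, P3 = 0x2, P4 = 0xA

OFB decryption: S_i = E(K, S_{i−1}) with S_{0} = IV; P_i = C_i ⊕ S_i.
P1: S = E(K, 0xC) = 0x8; 0x7 ⊕ 0x8 = 0xF.
P2: S = E(K, 0x8) = 0x4; 0x6 ⊕ 0x4 = 0x2.
P3: S = E(K, 0x4) = 0x0; 0x2 ⊕ 0x0 = 0x2.
P4: S = E(K, 0x0) = 0xC; 0x6 ⊕ 0xC = 0xA.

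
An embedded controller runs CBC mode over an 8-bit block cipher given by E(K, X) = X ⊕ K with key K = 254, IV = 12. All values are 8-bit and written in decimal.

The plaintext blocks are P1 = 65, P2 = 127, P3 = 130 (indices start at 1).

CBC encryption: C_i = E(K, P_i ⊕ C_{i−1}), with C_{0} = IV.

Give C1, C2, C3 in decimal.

C1: P1 ⊕ 12 = 77; E(K, 77) = 179.
C2: P2 ⊕ 179 = 204; E(K, 204) = 50.
C3: P3 ⊕ 50 = 176; E(K, 176) = 78.

C1 = 179, C2 = 50, C3 = 78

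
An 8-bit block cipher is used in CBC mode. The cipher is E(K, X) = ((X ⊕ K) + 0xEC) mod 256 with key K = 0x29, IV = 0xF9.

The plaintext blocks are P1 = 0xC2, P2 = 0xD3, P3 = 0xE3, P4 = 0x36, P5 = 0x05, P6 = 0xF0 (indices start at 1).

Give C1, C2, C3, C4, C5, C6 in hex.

CBC encryption: C_i = E(K, P_i ⊕ C_{i−1}), with C_{0} = IV.
C1: P1 ⊕ 0xF9 = 0x3B; E(K, 0x3B) = 0xFE.
C2: P2 ⊕ 0xFE = 0x2D; E(K, 0x2D) = 0xF0.
C3: P3 ⊕ 0xF0 = 0x13; E(K, 0x13) = 0x26.
C4: P4 ⊕ 0x26 = 0x10; E(K, 0x10) = 0x25.
C5: P5 ⊕ 0x25 = 0x20; E(K, 0x20) = 0xF5.
C6: P6 ⊕ 0xF5 = 0x05; E(K, 0x05) = 0x18.

C1 = 0xFE, C2 = 0xF0, C3 = 0x26, C4 = 0x25, C5 = 0xF5, C6 = 0x18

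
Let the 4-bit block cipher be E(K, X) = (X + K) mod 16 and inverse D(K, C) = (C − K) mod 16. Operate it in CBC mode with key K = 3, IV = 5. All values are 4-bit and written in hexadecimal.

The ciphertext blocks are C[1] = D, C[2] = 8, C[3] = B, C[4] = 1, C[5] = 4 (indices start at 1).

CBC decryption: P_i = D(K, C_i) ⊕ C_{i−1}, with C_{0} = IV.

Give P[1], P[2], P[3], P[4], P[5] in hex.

P[1] = F, P[2] = 8, P[3] = 0, P[4] = 5, P[5] = 0

P[1]: D(K, D) = A; A ⊕ 5 = F.
P[2]: D(K, 8) = 5; 5 ⊕ D = 8.
P[3]: D(K, B) = 8; 8 ⊕ 8 = 0.
P[4]: D(K, 1) = E; E ⊕ B = 5.
P[5]: D(K, 4) = 1; 1 ⊕ 1 = 0.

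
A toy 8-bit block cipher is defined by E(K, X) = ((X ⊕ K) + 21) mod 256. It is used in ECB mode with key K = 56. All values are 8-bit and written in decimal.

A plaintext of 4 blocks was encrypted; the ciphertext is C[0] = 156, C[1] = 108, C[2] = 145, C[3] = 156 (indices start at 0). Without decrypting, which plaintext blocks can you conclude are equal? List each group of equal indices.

ECB encrypts each block independently with the same key, so equal ciphertext blocks imply equal plaintext blocks.
C[0] = C[3] = 156, so P[0] = P[3].

P[0] = P[3]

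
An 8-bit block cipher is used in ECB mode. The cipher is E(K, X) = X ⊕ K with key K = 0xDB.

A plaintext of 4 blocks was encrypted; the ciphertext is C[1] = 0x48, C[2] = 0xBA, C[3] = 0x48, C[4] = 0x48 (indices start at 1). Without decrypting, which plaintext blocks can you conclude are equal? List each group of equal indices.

P[1] = P[3] = P[4]

ECB encrypts each block independently with the same key, so equal ciphertext blocks imply equal plaintext blocks.
C[1] = C[3] = C[4] = 0x48, so P[1] = P[3] = P[4].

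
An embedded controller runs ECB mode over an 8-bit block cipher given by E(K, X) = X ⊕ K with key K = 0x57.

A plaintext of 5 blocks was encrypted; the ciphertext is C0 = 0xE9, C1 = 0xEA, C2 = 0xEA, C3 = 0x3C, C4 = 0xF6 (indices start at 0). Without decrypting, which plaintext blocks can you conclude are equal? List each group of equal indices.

P1 = P2

ECB encrypts each block independently with the same key, so equal ciphertext blocks imply equal plaintext blocks.
C1 = C2 = 0xEA, so P1 = P2.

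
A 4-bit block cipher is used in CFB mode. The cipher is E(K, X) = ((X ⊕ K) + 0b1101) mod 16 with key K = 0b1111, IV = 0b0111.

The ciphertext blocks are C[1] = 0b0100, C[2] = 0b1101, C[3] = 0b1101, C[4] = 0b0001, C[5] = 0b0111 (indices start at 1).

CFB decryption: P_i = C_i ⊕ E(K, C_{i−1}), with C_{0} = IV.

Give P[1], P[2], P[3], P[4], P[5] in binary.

P[1] = 0b0001, P[2] = 0b0101, P[3] = 0b0010, P[4] = 0b1110, P[5] = 0b1100

P[1]: E(K, 0b0111) = 0b0101; 0b0100 ⊕ 0b0101 = 0b0001.
P[2]: E(K, 0b0100) = 0b1000; 0b1101 ⊕ 0b1000 = 0b0101.
P[3]: E(K, 0b1101) = 0b1111; 0b1101 ⊕ 0b1111 = 0b0010.
P[4]: E(K, 0b1101) = 0b1111; 0b0001 ⊕ 0b1111 = 0b1110.
P[5]: E(K, 0b0001) = 0b1011; 0b0111 ⊕ 0b1011 = 0b1100.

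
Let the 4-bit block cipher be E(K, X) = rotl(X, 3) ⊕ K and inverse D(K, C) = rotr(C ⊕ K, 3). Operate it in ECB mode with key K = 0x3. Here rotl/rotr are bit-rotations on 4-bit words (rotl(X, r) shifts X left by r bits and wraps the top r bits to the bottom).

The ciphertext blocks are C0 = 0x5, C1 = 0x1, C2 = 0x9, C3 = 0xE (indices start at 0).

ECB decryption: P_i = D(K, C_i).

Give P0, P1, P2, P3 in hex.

P0: D(K, 0x5) = 0xC.
P1: D(K, 0x1) = 0x4.
P2: D(K, 0x9) = 0x5.
P3: D(K, 0xE) = 0xB.

P0 = 0xC, P1 = 0x4, P2 = 0x5, P3 = 0xB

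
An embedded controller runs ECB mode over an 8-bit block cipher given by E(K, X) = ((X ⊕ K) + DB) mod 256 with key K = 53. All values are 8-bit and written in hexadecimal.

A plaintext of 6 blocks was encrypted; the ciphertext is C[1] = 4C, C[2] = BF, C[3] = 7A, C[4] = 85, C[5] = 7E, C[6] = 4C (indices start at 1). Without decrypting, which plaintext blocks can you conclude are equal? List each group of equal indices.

ECB encrypts each block independently with the same key, so equal ciphertext blocks imply equal plaintext blocks.
C[1] = C[6] = 4C, so P[1] = P[6].

P[1] = P[6]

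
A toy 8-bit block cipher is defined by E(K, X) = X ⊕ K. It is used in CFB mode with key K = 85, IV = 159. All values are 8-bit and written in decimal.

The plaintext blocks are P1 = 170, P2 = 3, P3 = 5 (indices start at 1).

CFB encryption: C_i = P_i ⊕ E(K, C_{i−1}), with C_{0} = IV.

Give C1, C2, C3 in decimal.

C1: E(K, 159) = 202; 170 ⊕ 202 = 96.
C2: E(K, 96) = 53; 3 ⊕ 53 = 54.
C3: E(K, 54) = 99; 5 ⊕ 99 = 102.

C1 = 96, C2 = 54, C3 = 102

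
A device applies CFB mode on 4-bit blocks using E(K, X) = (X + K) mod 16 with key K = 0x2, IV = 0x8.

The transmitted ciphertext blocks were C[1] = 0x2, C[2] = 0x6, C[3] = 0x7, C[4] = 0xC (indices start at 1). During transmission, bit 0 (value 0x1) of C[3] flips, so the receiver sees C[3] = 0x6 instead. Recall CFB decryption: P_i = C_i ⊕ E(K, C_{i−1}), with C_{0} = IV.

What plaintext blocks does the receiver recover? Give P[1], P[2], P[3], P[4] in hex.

P[1] = 0x8, P[2] = 0x2, P[3] = 0xE, P[4] = 0x4

Only C[3] changed, to 0x6. In CFB, a change in C_i flips the same bit in P_i and garbles P_{i+1}. Decrypting the received ciphertext:
P[1]: E(K, 0x8) = 0xA; 0x2 ⊕ 0xA = 0x8.
P[2]: E(K, 0x2) = 0x4; 0x6 ⊕ 0x4 = 0x2.
P[3]: E(K, 0x6) = 0x8; 0x6 ⊕ 0x8 = 0xE.
P[4]: E(K, 0x6) = 0x8; 0xC ⊕ 0x8 = 0x4.
Blocks that differ from the original plaintext: P[3], P[4].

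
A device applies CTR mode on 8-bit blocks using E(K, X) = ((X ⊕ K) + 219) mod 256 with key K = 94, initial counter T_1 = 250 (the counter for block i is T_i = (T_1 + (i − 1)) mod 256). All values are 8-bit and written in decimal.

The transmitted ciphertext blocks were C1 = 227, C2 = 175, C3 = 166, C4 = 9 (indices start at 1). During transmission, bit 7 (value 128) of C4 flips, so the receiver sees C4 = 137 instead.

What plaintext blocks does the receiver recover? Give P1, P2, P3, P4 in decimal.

CTR decryption: S_i = E(K, T_i) where T_i is the counter for block i; P_i = C_i ⊕ S_i.
Only C4 changed, to 137. In CTR, a change in C_i flips the same bit in P_i only; the keystream is unaffected. Decrypting the received ciphertext:
P1: T = 250, S = E(K, T) = 127; 227 ⊕ 127 = 156.
P2: T = 251, S = E(K, T) = 128; 175 ⊕ 128 = 47.
P3: T = 252, S = E(K, T) = 125; 166 ⊕ 125 = 219.
P4: T = 253, S = E(K, T) = 126; 137 ⊕ 126 = 247.
Blocks that differ from the original plaintext: P4.

P1 = 156, P2 = 47, P3 = 219, P4 = 247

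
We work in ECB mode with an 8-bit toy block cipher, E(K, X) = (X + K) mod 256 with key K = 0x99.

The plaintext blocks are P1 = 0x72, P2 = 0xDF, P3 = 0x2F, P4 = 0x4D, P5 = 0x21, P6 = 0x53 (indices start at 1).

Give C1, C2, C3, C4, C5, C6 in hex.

ECB encryption: C_i = E(K, P_i).
C1: E(K, 0x72) = 0x0B.
C2: E(K, 0xDF) = 0x78.
C3: E(K, 0x2F) = 0xC8.
C4: E(K, 0x4D) = 0xE6.
C5: E(K, 0x21) = 0xBA.
C6: E(K, 0x53) = 0xEC.

C1 = 0x0B, C2 = 0x78, C3 = 0xC8, C4 = 0xE6, C5 = 0xBA, C6 = 0xEC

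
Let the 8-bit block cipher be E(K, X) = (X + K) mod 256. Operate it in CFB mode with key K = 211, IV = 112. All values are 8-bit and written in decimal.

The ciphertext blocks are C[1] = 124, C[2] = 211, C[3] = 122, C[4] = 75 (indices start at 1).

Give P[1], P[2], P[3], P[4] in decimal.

CFB decryption: P_i = C_i ⊕ E(K, C_{i−1}), with C_{0} = IV.
P[1]: E(K, 112) = 67; 124 ⊕ 67 = 63.
P[2]: E(K, 124) = 79; 211 ⊕ 79 = 156.
P[3]: E(K, 211) = 166; 122 ⊕ 166 = 220.
P[4]: E(K, 122) = 77; 75 ⊕ 77 = 6.

P[1] = 63, P[2] = 156, P[3] = 220, P[4] = 6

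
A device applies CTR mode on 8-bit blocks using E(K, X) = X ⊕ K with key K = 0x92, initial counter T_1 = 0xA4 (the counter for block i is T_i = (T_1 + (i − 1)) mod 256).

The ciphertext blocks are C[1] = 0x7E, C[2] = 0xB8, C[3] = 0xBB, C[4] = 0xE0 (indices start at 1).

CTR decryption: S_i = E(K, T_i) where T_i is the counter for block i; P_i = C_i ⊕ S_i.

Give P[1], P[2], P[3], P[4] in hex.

P[1] = 0x48, P[2] = 0x8F, P[3] = 0x8F, P[4] = 0xD5

P[1]: T = 0xA4, S = E(K, T) = 0x36; 0x7E ⊕ 0x36 = 0x48.
P[2]: T = 0xA5, S = E(K, T) = 0x37; 0xB8 ⊕ 0x37 = 0x8F.
P[3]: T = 0xA6, S = E(K, T) = 0x34; 0xBB ⊕ 0x34 = 0x8F.
P[4]: T = 0xA7, S = E(K, T) = 0x35; 0xE0 ⊕ 0x35 = 0xD5.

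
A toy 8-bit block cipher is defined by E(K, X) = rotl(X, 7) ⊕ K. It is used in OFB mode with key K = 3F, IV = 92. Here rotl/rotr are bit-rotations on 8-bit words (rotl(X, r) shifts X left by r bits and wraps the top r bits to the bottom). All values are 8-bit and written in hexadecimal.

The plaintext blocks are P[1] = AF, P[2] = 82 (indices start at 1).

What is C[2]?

C[2] = 86

OFB encryption: S_i = E(K, S_{i−1}) with S_{0} = IV; C_i = P_i ⊕ S_i.
C[1]: S = E(K, 92) = 76; AF ⊕ 76 = D9.
C[2]: S = E(K, 76) = 04; 82 ⊕ 04 = 86.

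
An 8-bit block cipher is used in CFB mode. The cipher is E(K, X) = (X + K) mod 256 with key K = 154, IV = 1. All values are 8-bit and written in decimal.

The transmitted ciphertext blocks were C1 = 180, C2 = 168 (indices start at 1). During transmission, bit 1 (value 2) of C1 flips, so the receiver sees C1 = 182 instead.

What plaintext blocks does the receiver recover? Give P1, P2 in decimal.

P1 = 45, P2 = 248

CFB decryption: P_i = C_i ⊕ E(K, C_{i−1}), with C_{0} = IV.
Only C1 changed, to 182. In CFB, a change in C_i flips the same bit in P_i and garbles P_{i+1}. Decrypting the received ciphertext:
P1: E(K, 1) = 155; 182 ⊕ 155 = 45.
P2: E(K, 182) = 80; 168 ⊕ 80 = 248.
Blocks that differ from the original plaintext: P1, P2.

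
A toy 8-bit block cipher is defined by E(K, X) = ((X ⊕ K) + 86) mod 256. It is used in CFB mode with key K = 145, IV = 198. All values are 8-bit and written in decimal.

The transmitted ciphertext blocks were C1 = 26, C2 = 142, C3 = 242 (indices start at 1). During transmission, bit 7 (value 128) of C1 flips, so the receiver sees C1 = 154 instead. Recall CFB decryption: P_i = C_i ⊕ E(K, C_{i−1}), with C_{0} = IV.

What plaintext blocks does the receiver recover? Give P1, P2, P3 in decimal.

Only C1 changed, to 154. In CFB, a change in C_i flips the same bit in P_i and garbles P_{i+1}. Decrypting the received ciphertext:
P1: E(K, 198) = 173; 154 ⊕ 173 = 55.
P2: E(K, 154) = 97; 142 ⊕ 97 = 239.
P3: E(K, 142) = 117; 242 ⊕ 117 = 135.
Blocks that differ from the original plaintext: P1, P2.

P1 = 55, P2 = 239, P3 = 135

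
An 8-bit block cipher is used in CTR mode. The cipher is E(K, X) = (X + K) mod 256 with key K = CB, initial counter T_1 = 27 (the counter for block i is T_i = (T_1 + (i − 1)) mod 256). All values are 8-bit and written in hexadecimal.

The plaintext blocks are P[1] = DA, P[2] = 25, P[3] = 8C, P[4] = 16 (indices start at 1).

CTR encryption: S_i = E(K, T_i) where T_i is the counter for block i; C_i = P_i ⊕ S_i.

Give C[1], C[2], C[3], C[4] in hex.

C[1] = 28, C[2] = D6, C[3] = 78, C[4] = E3

C[1]: T = 27, S = E(K, T) = F2; DA ⊕ F2 = 28.
C[2]: T = 28, S = E(K, T) = F3; 25 ⊕ F3 = D6.
C[3]: T = 29, S = E(K, T) = F4; 8C ⊕ F4 = 78.
C[4]: T = 2A, S = E(K, T) = F5; 16 ⊕ F5 = E3.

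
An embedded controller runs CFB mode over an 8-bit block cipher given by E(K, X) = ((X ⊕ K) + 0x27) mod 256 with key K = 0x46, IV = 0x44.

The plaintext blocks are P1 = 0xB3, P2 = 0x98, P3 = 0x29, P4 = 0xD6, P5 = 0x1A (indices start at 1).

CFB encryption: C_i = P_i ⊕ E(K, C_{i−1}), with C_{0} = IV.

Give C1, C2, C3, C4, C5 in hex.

C1: E(K, 0x44) = 0x29; 0xB3 ⊕ 0x29 = 0x9A.
C2: E(K, 0x9A) = 0x03; 0x98 ⊕ 0x03 = 0x9B.
C3: E(K, 0x9B) = 0x04; 0x29 ⊕ 0x04 = 0x2D.
C4: E(K, 0x2D) = 0x92; 0xD6 ⊕ 0x92 = 0x44.
C5: E(K, 0x44) = 0x29; 0x1A ⊕ 0x29 = 0x33.

C1 = 0x9A, C2 = 0x9B, C3 = 0x2D, C4 = 0x44, C5 = 0x33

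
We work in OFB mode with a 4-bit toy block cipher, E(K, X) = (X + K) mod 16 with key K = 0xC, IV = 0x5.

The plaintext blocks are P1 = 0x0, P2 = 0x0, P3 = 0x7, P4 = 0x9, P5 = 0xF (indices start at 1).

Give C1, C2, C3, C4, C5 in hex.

C1 = 0x1, C2 = 0xD, C3 = 0xE, C4 = 0xC, C5 = 0xE

OFB encryption: S_i = E(K, S_{i−1}) with S_{0} = IV; C_i = P_i ⊕ S_i.
C1: S = E(K, 0x5) = 0x1; 0x0 ⊕ 0x1 = 0x1.
C2: S = E(K, 0x1) = 0xD; 0x0 ⊕ 0xD = 0xD.
C3: S = E(K, 0xD) = 0x9; 0x7 ⊕ 0x9 = 0xE.
C4: S = E(K, 0x9) = 0x5; 0x9 ⊕ 0x5 = 0xC.
C5: S = E(K, 0x5) = 0x1; 0xF ⊕ 0x1 = 0xE.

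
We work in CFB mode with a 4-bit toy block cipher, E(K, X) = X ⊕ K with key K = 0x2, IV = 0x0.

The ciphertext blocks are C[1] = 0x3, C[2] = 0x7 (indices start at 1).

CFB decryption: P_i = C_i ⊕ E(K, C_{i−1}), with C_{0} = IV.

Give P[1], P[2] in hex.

P[1] = 0x1, P[2] = 0x6

P[1]: E(K, 0x0) = 0x2; 0x3 ⊕ 0x2 = 0x1.
P[2]: E(K, 0x3) = 0x1; 0x7 ⊕ 0x1 = 0x6.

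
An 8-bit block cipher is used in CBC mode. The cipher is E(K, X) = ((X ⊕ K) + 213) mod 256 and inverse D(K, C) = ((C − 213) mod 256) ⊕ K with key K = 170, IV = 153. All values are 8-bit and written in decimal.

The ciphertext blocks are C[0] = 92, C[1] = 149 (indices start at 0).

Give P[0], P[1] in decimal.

CBC decryption: P_i = D(K, C_i) ⊕ C_{i−1}, with C_{−1} = IV.
P[0]: D(K, 92) = 45; 45 ⊕ 153 = 180.
P[1]: D(K, 149) = 106; 106 ⊕ 92 = 54.

P[0] = 180, P[1] = 54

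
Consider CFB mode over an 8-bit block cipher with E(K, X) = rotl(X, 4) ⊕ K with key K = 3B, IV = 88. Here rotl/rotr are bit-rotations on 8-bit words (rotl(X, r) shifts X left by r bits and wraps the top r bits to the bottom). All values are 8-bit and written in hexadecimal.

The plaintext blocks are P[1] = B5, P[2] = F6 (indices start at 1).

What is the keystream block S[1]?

B3

CFB encryption: C_i = P_i ⊕ E(K, C_{i−1}), with C_{0} = IV.
C[1]: E(K, 88) = B3; B5 ⊕ B3 = 06.
So S[1] = B3.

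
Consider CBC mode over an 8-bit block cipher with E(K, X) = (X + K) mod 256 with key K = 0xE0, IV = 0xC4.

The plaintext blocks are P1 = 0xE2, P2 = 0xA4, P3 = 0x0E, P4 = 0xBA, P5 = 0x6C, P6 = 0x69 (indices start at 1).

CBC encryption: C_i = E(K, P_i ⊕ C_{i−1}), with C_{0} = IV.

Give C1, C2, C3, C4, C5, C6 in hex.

C1: P1 ⊕ 0xC4 = 0x26; E(K, 0x26) = 0x06.
C2: P2 ⊕ 0x06 = 0xA2; E(K, 0xA2) = 0x82.
C3: P3 ⊕ 0x82 = 0x8C; E(K, 0x8C) = 0x6C.
C4: P4 ⊕ 0x6C = 0xD6; E(K, 0xD6) = 0xB6.
C5: P5 ⊕ 0xB6 = 0xDA; E(K, 0xDA) = 0xBA.
C6: P6 ⊕ 0xBA = 0xD3; E(K, 0xD3) = 0xB3.

C1 = 0x06, C2 = 0x82, C3 = 0x6C, C4 = 0xB6, C5 = 0xBA, C6 = 0xB3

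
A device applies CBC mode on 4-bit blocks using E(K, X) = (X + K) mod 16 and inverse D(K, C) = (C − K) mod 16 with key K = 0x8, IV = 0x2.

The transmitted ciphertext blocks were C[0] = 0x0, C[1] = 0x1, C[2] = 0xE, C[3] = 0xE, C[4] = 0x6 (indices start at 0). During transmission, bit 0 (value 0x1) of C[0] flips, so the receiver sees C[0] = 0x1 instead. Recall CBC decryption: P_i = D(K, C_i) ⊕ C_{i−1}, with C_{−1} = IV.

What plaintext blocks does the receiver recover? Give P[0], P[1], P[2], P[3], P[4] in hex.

Only C[0] changed, to 0x1. In CBC, a change in C_i garbles P_i and flips the same bit in P_{i+1}. Decrypting the received ciphertext:
P[0]: D(K, 0x1) = 0x9; 0x9 ⊕ 0x2 = 0xB.
P[1]: D(K, 0x1) = 0x9; 0x9 ⊕ 0x1 = 0x8.
P[2]: D(K, 0xE) = 0x6; 0x6 ⊕ 0x1 = 0x7.
P[3]: D(K, 0xE) = 0x6; 0x6 ⊕ 0xE = 0x8.
P[4]: D(K, 0x6) = 0xE; 0xE ⊕ 0xE = 0x0.
Blocks that differ from the original plaintext: P[0], P[1].

P[0] = 0xB, P[1] = 0x8, P[2] = 0x7, P[3] = 0x8, P[4] = 0x0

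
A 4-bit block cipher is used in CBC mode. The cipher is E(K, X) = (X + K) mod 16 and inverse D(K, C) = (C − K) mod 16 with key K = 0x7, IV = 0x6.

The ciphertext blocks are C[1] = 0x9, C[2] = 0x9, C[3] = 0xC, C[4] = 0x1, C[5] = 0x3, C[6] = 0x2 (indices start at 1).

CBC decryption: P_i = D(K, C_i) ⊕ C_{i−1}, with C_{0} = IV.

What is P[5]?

P[5] = 0xD

P[5]: D(K, 0x3) = 0xC; 0xC ⊕ 0x1 = 0xD.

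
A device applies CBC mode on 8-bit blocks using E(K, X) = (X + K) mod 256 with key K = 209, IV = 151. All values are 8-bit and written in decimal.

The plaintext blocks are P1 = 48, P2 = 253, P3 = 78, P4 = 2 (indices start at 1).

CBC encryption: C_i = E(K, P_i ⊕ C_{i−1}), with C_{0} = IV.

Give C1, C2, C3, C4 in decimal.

C1: P1 ⊕ 151 = 167; E(K, 167) = 120.
C2: P2 ⊕ 120 = 133; E(K, 133) = 86.
C3: P3 ⊕ 86 = 24; E(K, 24) = 233.
C4: P4 ⊕ 233 = 235; E(K, 235) = 188.

C1 = 120, C2 = 86, C3 = 233, C4 = 188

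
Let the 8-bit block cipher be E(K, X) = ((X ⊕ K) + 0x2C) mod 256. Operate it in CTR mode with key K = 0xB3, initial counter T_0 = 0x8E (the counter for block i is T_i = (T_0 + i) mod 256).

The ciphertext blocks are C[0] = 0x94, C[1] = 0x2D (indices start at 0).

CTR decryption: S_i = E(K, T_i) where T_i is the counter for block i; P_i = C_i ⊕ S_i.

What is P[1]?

P[1] = 0x45

P[1]: T = 0x8F, S = E(K, T) = 0x68; 0x2D ⊕ 0x68 = 0x45.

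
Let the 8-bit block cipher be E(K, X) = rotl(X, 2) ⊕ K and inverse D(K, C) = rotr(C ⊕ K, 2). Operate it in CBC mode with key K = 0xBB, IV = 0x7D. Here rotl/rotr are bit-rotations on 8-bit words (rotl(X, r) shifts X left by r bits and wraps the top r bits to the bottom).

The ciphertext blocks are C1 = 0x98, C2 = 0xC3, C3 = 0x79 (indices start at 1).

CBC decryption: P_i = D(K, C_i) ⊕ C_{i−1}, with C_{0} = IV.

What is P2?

P2: D(K, 0xC3) = 0x1E; 0x1E ⊕ 0x98 = 0x86.

P2 = 0x86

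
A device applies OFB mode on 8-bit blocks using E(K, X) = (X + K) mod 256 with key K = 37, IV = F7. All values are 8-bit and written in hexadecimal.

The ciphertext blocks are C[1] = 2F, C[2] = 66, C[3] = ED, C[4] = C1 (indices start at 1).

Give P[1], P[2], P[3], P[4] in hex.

OFB decryption: S_i = E(K, S_{i−1}) with S_{0} = IV; P_i = C_i ⊕ S_i.
P[1]: S = E(K, F7) = 2E; 2F ⊕ 2E = 01.
P[2]: S = E(K, 2E) = 65; 66 ⊕ 65 = 03.
P[3]: S = E(K, 65) = 9C; ED ⊕ 9C = 71.
P[4]: S = E(K, 9C) = D3; C1 ⊕ D3 = 12.

P[1] = 01, P[2] = 03, P[3] = 71, P[4] = 12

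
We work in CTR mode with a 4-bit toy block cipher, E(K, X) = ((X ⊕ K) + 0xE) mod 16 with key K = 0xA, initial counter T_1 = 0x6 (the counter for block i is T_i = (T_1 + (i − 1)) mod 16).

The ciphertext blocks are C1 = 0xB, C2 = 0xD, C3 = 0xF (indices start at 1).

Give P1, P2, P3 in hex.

P1 = 0x1, P2 = 0x6, P3 = 0xF

CTR decryption: S_i = E(K, T_i) where T_i is the counter for block i; P_i = C_i ⊕ S_i.
P1: T = 0x6, S = E(K, T) = 0xA; 0xB ⊕ 0xA = 0x1.
P2: T = 0x7, S = E(K, T) = 0xB; 0xD ⊕ 0xB = 0x6.
P3: T = 0x8, S = E(K, T) = 0x0; 0xF ⊕ 0x0 = 0xF.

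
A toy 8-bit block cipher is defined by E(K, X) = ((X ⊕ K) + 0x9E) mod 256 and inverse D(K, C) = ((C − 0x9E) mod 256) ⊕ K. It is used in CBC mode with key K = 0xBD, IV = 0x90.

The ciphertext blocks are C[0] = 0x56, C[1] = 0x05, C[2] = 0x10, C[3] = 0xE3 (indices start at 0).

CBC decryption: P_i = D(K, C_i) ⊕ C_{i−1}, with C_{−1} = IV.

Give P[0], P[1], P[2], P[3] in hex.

P[0]: D(K, 0x56) = 0x05; 0x05 ⊕ 0x90 = 0x95.
P[1]: D(K, 0x05) = 0xDA; 0xDA ⊕ 0x56 = 0x8C.
P[2]: D(K, 0x10) = 0xCF; 0xCF ⊕ 0x05 = 0xCA.
P[3]: D(K, 0xE3) = 0xF8; 0xF8 ⊕ 0x10 = 0xE8.

P[0] = 0x95, P[1] = 0x8C, P[2] = 0xCA, P[3] = 0xE8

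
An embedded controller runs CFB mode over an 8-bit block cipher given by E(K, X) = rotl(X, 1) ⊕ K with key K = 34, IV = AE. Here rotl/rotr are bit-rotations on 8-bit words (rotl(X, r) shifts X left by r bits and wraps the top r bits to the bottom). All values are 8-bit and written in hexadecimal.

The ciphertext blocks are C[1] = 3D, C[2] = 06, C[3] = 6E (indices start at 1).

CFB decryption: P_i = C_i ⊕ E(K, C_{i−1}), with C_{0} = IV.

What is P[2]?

P[2] = 48

P[2]: E(K, 3D) = 4E; 06 ⊕ 4E = 48.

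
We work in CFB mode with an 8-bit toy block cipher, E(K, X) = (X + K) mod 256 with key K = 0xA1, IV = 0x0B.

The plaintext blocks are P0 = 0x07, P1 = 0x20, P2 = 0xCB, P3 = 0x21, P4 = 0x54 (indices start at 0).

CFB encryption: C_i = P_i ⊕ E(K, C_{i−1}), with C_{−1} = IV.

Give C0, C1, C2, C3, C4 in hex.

C0 = 0xAB, C1 = 0x6C, C2 = 0xC6, C3 = 0x46, C4 = 0xB3

C0: E(K, 0x0B) = 0xAC; 0x07 ⊕ 0xAC = 0xAB.
C1: E(K, 0xAB) = 0x4C; 0x20 ⊕ 0x4C = 0x6C.
C2: E(K, 0x6C) = 0x0D; 0xCB ⊕ 0x0D = 0xC6.
C3: E(K, 0xC6) = 0x67; 0x21 ⊕ 0x67 = 0x46.
C4: E(K, 0x46) = 0xE7; 0x54 ⊕ 0xE7 = 0xB3.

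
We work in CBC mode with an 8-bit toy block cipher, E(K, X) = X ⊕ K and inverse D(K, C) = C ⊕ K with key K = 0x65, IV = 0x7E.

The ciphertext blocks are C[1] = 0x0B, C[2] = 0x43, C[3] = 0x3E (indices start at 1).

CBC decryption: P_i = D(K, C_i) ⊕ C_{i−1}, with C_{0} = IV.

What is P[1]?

P[1]: D(K, 0x0B) = 0x6E; 0x6E ⊕ 0x7E = 0x10.

P[1] = 0x10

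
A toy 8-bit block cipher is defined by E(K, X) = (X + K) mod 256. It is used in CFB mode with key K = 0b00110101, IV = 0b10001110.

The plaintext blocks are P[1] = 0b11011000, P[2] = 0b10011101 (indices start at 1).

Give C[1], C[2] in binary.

CFB encryption: C_i = P_i ⊕ E(K, C_{i−1}), with C_{0} = IV.
C[1]: E(K, 0b10001110) = 0b11000011; 0b11011000 ⊕ 0b11000011 = 0b00011011.
C[2]: E(K, 0b00011011) = 0b01010000; 0b10011101 ⊕ 0b01010000 = 0b11001101.

C[1] = 0b00011011, C[2] = 0b11001101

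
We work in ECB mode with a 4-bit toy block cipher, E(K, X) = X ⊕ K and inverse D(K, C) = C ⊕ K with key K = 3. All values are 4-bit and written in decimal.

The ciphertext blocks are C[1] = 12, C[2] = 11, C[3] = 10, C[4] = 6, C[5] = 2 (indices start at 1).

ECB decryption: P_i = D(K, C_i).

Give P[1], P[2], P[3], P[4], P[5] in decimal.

P[1] = 15, P[2] = 8, P[3] = 9, P[4] = 5, P[5] = 1

P[1]: D(K, 12) = 15.
P[2]: D(K, 11) = 8.
P[3]: D(K, 10) = 9.
P[4]: D(K, 6) = 5.
P[5]: D(K, 2) = 1.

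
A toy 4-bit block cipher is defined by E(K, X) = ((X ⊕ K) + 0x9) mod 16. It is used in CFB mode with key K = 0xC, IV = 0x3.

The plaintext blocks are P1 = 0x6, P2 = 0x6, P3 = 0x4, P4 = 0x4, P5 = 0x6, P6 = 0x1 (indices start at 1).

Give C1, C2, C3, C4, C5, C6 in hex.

C1 = 0xE, C2 = 0xD, C3 = 0xE, C4 = 0xF, C5 = 0xA, C6 = 0xE

CFB encryption: C_i = P_i ⊕ E(K, C_{i−1}), with C_{0} = IV.
C1: E(K, 0x3) = 0x8; 0x6 ⊕ 0x8 = 0xE.
C2: E(K, 0xE) = 0xB; 0x6 ⊕ 0xB = 0xD.
C3: E(K, 0xD) = 0xA; 0x4 ⊕ 0xA = 0xE.
C4: E(K, 0xE) = 0xB; 0x4 ⊕ 0xB = 0xF.
C5: E(K, 0xF) = 0xC; 0x6 ⊕ 0xC = 0xA.
C6: E(K, 0xA) = 0xF; 0x1 ⊕ 0xF = 0xE.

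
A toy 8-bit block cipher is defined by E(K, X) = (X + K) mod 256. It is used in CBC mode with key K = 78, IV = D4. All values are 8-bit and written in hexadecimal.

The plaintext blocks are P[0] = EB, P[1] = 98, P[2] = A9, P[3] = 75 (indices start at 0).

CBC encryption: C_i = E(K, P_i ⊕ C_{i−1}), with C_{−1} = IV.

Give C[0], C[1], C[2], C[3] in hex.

C[0] = B7, C[1] = A7, C[2] = 86, C[3] = 6B

C[0]: P[0] ⊕ D4 = 3F; E(K, 3F) = B7.
C[1]: P[1] ⊕ B7 = 2F; E(K, 2F) = A7.
C[2]: P[2] ⊕ A7 = 0E; E(K, 0E) = 86.
C[3]: P[3] ⊕ 86 = F3; E(K, F3) = 6B.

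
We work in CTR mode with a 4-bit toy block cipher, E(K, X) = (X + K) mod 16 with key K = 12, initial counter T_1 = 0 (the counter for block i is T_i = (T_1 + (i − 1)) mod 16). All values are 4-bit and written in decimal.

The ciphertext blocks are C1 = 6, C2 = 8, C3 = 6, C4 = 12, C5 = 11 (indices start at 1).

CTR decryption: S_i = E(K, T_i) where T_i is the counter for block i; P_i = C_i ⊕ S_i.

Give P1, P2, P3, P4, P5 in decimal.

P1: T = 0, S = E(K, T) = 12; 6 ⊕ 12 = 10.
P2: T = 1, S = E(K, T) = 13; 8 ⊕ 13 = 5.
P3: T = 2, S = E(K, T) = 14; 6 ⊕ 14 = 8.
P4: T = 3, S = E(K, T) = 15; 12 ⊕ 15 = 3.
P5: T = 4, S = E(K, T) = 0; 11 ⊕ 0 = 11.

P1 = 10, P2 = 5, P3 = 8, P4 = 3, P5 = 11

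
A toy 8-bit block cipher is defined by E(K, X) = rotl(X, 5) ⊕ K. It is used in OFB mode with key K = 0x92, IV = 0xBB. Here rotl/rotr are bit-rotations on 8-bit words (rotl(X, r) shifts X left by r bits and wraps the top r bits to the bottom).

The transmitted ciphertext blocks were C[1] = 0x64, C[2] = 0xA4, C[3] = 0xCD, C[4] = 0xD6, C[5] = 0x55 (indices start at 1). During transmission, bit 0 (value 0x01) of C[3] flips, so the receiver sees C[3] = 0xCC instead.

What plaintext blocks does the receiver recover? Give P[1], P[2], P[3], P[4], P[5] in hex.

P[1] = 0x81, P[2] = 0x8A, P[3] = 0x9B, P[4] = 0xAE, P[5] = 0xC8

OFB decryption: S_i = E(K, S_{i−1}) with S_{0} = IV; P_i = C_i ⊕ S_i.
Only C[3] changed, to 0xCC. In OFB, a change in C_i flips the same bit in P_i only; the keystream is unaffected. Decrypting the received ciphertext:
P[1]: S = E(K, 0xBB) = 0xE5; 0x64 ⊕ 0xE5 = 0x81.
P[2]: S = E(K, 0xE5) = 0x2E; 0xA4 ⊕ 0x2E = 0x8A.
P[3]: S = E(K, 0x2E) = 0x57; 0xCC ⊕ 0x57 = 0x9B.
P[4]: S = E(K, 0x57) = 0x78; 0xD6 ⊕ 0x78 = 0xAE.
P[5]: S = E(K, 0x78) = 0x9D; 0x55 ⊕ 0x9D = 0xC8.
Blocks that differ from the original plaintext: P[3].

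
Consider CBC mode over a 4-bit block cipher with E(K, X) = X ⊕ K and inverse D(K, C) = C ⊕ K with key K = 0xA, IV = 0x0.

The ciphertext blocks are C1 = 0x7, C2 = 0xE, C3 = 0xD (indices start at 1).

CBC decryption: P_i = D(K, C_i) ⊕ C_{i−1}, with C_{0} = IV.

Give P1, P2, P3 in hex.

P1: D(K, 0x7) = 0xD; 0xD ⊕ 0x0 = 0xD.
P2: D(K, 0xE) = 0x4; 0x4 ⊕ 0x7 = 0x3.
P3: D(K, 0xD) = 0x7; 0x7 ⊕ 0xE = 0x9.

P1 = 0xD, P2 = 0x3, P3 = 0x9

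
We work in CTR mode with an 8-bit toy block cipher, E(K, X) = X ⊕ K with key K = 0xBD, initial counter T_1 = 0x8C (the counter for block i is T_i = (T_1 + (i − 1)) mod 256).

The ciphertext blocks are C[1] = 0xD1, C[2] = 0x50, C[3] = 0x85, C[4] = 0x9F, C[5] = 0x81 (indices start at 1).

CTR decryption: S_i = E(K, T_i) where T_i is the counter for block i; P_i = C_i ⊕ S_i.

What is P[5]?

P[5]: T = 0x90, S = E(K, T) = 0x2D; 0x81 ⊕ 0x2D = 0xAC.

P[5] = 0xAC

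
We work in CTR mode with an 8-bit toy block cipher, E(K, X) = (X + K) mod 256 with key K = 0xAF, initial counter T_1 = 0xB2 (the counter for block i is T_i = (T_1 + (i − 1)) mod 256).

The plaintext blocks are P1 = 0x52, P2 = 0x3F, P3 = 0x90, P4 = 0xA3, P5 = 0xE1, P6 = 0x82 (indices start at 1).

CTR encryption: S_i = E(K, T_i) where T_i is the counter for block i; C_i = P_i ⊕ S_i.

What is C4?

C1: T = 0xB2, S = E(K, T) = 0x61; 0x52 ⊕ 0x61 = 0x33.
C2: T = 0xB3, S = E(K, T) = 0x62; 0x3F ⊕ 0x62 = 0x5D.
C3: T = 0xB4, S = E(K, T) = 0x63; 0x90 ⊕ 0x63 = 0xF3.
C4: T = 0xB5, S = E(K, T) = 0x64; 0xA3 ⊕ 0x64 = 0xC7.

C4 = 0xC7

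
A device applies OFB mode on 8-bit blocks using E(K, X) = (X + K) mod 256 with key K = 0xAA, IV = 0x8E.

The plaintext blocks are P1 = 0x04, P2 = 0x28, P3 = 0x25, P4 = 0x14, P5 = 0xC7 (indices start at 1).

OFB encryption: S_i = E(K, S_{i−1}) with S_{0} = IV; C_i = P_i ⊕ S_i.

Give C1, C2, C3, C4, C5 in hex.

C1: S = E(K, 0x8E) = 0x38; 0x04 ⊕ 0x38 = 0x3C.
C2: S = E(K, 0x38) = 0xE2; 0x28 ⊕ 0xE2 = 0xCA.
C3: S = E(K, 0xE2) = 0x8C; 0x25 ⊕ 0x8C = 0xA9.
C4: S = E(K, 0x8C) = 0x36; 0x14 ⊕ 0x36 = 0x22.
C5: S = E(K, 0x36) = 0xE0; 0xC7 ⊕ 0xE0 = 0x27.

C1 = 0x3C, C2 = 0xCA, C3 = 0xA9, C4 = 0x22, C5 = 0x27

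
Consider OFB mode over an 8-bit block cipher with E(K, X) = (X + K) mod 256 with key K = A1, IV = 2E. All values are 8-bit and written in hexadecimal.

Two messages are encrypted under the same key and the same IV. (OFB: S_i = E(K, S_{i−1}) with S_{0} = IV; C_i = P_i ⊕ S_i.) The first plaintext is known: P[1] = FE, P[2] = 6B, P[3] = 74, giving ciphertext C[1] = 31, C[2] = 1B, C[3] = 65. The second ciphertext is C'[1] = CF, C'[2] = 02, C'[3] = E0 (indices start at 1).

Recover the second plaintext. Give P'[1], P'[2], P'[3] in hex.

P'[1] = 00, P'[2] = 72, P'[3] = F1

In OFB with a reused IV, both messages share the same keystream S_i, so C_i ⊕ C'_i = P_i ⊕ P'_i and thus P'_i = P_i ⊕ C_i ⊕ C'_i.
P'[1]: FE ⊕ 31 ⊕ CF = 00.
P'[2]: 6B ⊕ 1B ⊕ 02 = 72.
P'[3]: 74 ⊕ 65 ⊕ E0 = F1.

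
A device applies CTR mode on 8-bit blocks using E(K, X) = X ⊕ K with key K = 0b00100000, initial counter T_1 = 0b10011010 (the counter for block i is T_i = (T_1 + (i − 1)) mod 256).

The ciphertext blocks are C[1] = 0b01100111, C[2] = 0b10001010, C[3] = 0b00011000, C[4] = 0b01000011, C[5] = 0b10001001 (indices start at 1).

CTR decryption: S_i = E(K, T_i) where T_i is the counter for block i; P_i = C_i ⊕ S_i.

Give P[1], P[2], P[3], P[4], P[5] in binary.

P[1]: T = 0b10011010, S = E(K, T) = 0b10111010; 0b01100111 ⊕ 0b10111010 = 0b11011101.
P[2]: T = 0b10011011, S = E(K, T) = 0b10111011; 0b10001010 ⊕ 0b10111011 = 0b00110001.
P[3]: T = 0b10011100, S = E(K, T) = 0b10111100; 0b00011000 ⊕ 0b10111100 = 0b10100100.
P[4]: T = 0b10011101, S = E(K, T) = 0b10111101; 0b01000011 ⊕ 0b10111101 = 0b11111110.
P[5]: T = 0b10011110, S = E(K, T) = 0b10111110; 0b10001001 ⊕ 0b10111110 = 0b00110111.

P[1] = 0b11011101, P[2] = 0b00110001, P[3] = 0b10100100, P[4] = 0b11111110, P[5] = 0b00110111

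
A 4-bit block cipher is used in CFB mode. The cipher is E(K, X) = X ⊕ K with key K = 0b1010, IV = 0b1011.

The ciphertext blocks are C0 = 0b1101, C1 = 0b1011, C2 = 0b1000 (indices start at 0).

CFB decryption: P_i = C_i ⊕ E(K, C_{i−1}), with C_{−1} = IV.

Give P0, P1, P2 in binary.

P0 = 0b1100, P1 = 0b1100, P2 = 0b1001

P0: E(K, 0b1011) = 0b0001; 0b1101 ⊕ 0b0001 = 0b1100.
P1: E(K, 0b1101) = 0b0111; 0b1011 ⊕ 0b0111 = 0b1100.
P2: E(K, 0b1011) = 0b0001; 0b1000 ⊕ 0b0001 = 0b1001.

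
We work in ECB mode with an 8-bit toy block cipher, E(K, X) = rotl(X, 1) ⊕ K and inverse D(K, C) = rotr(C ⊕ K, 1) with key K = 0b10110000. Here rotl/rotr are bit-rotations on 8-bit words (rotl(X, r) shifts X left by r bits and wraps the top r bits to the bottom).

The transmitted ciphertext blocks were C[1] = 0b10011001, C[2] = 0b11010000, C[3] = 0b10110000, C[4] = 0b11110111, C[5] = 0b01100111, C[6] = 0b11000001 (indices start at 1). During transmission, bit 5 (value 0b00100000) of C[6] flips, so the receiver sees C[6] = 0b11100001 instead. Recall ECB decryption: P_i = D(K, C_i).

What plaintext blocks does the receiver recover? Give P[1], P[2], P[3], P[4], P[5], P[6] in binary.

P[1] = 0b10010100, P[2] = 0b00110000, P[3] = 0b00000000, P[4] = 0b10100011, P[5] = 0b11101011, P[6] = 0b10101000

Only C[6] changed, to 0b11100001. In ECB, a change in C_i affects only P_i. Decrypting the received ciphertext:
P[1]: D(K, 0b10011001) = 0b10010100.
P[2]: D(K, 0b11010000) = 0b00110000.
P[3]: D(K, 0b10110000) = 0b00000000.
P[4]: D(K, 0b11110111) = 0b10100011.
P[5]: D(K, 0b01100111) = 0b11101011.
P[6]: D(K, 0b11100001) = 0b10101000.
Blocks that differ from the original plaintext: P[6].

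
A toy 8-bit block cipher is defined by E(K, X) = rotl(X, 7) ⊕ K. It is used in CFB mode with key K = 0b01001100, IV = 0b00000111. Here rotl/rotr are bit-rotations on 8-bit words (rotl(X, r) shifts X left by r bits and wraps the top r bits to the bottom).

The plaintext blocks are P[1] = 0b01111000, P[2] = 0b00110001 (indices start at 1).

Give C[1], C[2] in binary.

CFB encryption: C_i = P_i ⊕ E(K, C_{i−1}), with C_{0} = IV.
C[1]: E(K, 0b00000111) = 0b11001111; 0b01111000 ⊕ 0b11001111 = 0b10110111.
C[2]: E(K, 0b10110111) = 0b10010111; 0b00110001 ⊕ 0b10010111 = 0b10100110.

C[1] = 0b10110111, C[2] = 0b10100110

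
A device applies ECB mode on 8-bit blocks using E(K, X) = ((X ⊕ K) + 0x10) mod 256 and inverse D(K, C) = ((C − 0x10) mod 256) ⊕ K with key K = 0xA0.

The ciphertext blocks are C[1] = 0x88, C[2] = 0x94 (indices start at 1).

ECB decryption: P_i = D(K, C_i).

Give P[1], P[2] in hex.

P[1]: D(K, 0x88) = 0xD8.
P[2]: D(K, 0x94) = 0x24.

P[1] = 0xD8, P[2] = 0x24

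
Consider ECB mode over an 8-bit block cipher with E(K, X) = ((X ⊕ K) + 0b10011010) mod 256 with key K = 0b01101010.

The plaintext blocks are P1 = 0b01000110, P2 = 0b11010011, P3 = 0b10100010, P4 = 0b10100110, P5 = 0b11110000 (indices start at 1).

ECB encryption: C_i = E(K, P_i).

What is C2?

C2: E(K, 0b11010011) = 0b01010011.

C2 = 0b01010011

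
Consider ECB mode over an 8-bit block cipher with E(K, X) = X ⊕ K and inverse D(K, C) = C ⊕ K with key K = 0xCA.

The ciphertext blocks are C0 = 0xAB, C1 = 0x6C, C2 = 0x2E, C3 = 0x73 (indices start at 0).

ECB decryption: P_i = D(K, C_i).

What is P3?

P3: D(K, 0x73) = 0xB9.

P3 = 0xB9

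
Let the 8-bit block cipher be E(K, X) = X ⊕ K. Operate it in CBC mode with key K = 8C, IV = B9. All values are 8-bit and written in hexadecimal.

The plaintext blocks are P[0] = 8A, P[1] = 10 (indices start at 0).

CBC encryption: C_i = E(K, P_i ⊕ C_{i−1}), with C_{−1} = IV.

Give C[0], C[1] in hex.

C[0]: P[0] ⊕ B9 = 33; E(K, 33) = BF.
C[1]: P[1] ⊕ BF = AF; E(K, AF) = 23.

C[0] = BF, C[1] = 23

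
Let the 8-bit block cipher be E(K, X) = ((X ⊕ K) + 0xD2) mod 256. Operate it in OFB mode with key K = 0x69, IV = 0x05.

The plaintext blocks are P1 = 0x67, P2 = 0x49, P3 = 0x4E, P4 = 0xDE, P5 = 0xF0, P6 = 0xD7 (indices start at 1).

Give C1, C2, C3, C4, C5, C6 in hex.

OFB encryption: S_i = E(K, S_{i−1}) with S_{0} = IV; C_i = P_i ⊕ S_i.
C1: S = E(K, 0x05) = 0x3E; 0x67 ⊕ 0x3E = 0x59.
C2: S = E(K, 0x3E) = 0x29; 0x49 ⊕ 0x29 = 0x60.
C3: S = E(K, 0x29) = 0x12; 0x4E ⊕ 0x12 = 0x5C.
C4: S = E(K, 0x12) = 0x4D; 0xDE ⊕ 0x4D = 0x93.
C5: S = E(K, 0x4D) = 0xF6; 0xF0 ⊕ 0xF6 = 0x06.
C6: S = E(K, 0xF6) = 0x71; 0xD7 ⊕ 0x71 = 0xA6.

C1 = 0x59, C2 = 0x60, C3 = 0x5C, C4 = 0x93, C5 = 0x06, C6 = 0xA6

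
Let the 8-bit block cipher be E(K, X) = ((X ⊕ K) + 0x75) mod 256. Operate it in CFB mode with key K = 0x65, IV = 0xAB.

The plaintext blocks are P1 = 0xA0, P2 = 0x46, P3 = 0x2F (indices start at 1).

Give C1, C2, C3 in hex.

C1 = 0xE3, C2 = 0xBD, C3 = 0x62

CFB encryption: C_i = P_i ⊕ E(K, C_{i−1}), with C_{0} = IV.
C1: E(K, 0xAB) = 0x43; 0xA0 ⊕ 0x43 = 0xE3.
C2: E(K, 0xE3) = 0xFB; 0x46 ⊕ 0xFB = 0xBD.
C3: E(K, 0xBD) = 0x4D; 0x2F ⊕ 0x4D = 0x62.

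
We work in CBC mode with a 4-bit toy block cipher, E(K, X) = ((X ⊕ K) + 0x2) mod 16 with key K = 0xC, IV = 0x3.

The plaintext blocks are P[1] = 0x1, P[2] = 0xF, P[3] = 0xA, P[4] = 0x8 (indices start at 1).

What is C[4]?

CBC encryption: C_i = E(K, P_i ⊕ C_{i−1}), with C_{0} = IV.
C[1]: P[1] ⊕ 0x3 = 0x2; E(K, 0x2) = 0x0.
C[2]: P[2] ⊕ 0x0 = 0xF; E(K, 0xF) = 0x5.
C[3]: P[3] ⊕ 0x5 = 0xF; E(K, 0xF) = 0x5.
C[4]: P[4] ⊕ 0x5 = 0xD; E(K, 0xD) = 0x3.

C[4] = 0x3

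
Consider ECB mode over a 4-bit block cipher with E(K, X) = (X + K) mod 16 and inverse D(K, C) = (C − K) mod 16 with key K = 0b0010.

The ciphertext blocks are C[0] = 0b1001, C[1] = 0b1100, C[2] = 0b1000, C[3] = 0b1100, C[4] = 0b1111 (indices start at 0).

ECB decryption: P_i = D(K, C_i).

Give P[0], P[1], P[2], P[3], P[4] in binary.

P[0]: D(K, 0b1001) = 0b0111.
P[1]: D(K, 0b1100) = 0b1010.
P[2]: D(K, 0b1000) = 0b0110.
P[3]: D(K, 0b1100) = 0b1010.
P[4]: D(K, 0b1111) = 0b1101.

P[0] = 0b0111, P[1] = 0b1010, P[2] = 0b0110, P[3] = 0b1010, P[4] = 0b1101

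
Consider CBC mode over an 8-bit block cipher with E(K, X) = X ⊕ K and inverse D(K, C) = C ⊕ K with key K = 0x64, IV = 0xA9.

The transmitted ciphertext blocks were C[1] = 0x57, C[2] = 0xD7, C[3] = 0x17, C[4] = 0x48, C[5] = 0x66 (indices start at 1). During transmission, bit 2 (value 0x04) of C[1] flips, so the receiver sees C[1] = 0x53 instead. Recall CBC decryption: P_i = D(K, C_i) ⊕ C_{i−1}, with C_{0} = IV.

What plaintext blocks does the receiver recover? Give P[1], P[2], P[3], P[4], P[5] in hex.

Only C[1] changed, to 0x53. In CBC, a change in C_i garbles P_i and flips the same bit in P_{i+1}. Decrypting the received ciphertext:
P[1]: D(K, 0x53) = 0x37; 0x37 ⊕ 0xA9 = 0x9E.
P[2]: D(K, 0xD7) = 0xB3; 0xB3 ⊕ 0x53 = 0xE0.
P[3]: D(K, 0x17) = 0x73; 0x73 ⊕ 0xD7 = 0xA4.
P[4]: D(K, 0x48) = 0x2C; 0x2C ⊕ 0x17 = 0x3B.
P[5]: D(K, 0x66) = 0x02; 0x02 ⊕ 0x48 = 0x4A.
Blocks that differ from the original plaintext: P[1], P[2].

P[1] = 0x9E, P[2] = 0xE0, P[3] = 0xA4, P[4] = 0x3B, P[5] = 0x4A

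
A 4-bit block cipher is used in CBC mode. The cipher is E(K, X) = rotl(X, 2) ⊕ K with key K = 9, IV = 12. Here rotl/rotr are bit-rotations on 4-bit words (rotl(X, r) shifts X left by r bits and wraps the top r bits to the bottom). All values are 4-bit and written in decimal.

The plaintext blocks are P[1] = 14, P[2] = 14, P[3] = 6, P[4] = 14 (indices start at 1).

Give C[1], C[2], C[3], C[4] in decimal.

CBC encryption: C_i = E(K, P_i ⊕ C_{i−1}), with C_{0} = IV.
C[1]: P[1] ⊕ 12 = 2; E(K, 2) = 1.
C[2]: P[2] ⊕ 1 = 15; E(K, 15) = 6.
C[3]: P[3] ⊕ 6 = 0; E(K, 0) = 9.
C[4]: P[4] ⊕ 9 = 7; E(K, 7) = 4.

C[1] = 1, C[2] = 6, C[3] = 9, C[4] = 4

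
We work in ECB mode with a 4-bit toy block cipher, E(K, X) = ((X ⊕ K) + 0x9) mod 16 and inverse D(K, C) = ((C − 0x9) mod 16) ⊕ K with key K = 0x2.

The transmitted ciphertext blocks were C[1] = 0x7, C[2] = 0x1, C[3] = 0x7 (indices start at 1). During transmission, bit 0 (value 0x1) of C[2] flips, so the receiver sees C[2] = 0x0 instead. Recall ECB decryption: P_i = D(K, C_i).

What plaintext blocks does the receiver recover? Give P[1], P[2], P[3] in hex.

P[1] = 0xC, P[2] = 0x5, P[3] = 0xC

Only C[2] changed, to 0x0. In ECB, a change in C_i affects only P_i. Decrypting the received ciphertext:
P[1]: D(K, 0x7) = 0xC.
P[2]: D(K, 0x0) = 0x5.
P[3]: D(K, 0x7) = 0xC.
Blocks that differ from the original plaintext: P[2].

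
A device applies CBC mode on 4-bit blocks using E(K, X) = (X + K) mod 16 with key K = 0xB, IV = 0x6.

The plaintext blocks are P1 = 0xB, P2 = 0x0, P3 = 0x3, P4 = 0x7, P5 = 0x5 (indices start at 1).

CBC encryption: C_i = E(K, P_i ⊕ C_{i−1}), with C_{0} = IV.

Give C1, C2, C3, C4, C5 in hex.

C1 = 0x8, C2 = 0x3, C3 = 0xB, C4 = 0x7, C5 = 0xD

C1: P1 ⊕ 0x6 = 0xD; E(K, 0xD) = 0x8.
C2: P2 ⊕ 0x8 = 0x8; E(K, 0x8) = 0x3.
C3: P3 ⊕ 0x3 = 0x0; E(K, 0x0) = 0xB.
C4: P4 ⊕ 0xB = 0xC; E(K, 0xC) = 0x7.
C5: P5 ⊕ 0x7 = 0x2; E(K, 0x2) = 0xD.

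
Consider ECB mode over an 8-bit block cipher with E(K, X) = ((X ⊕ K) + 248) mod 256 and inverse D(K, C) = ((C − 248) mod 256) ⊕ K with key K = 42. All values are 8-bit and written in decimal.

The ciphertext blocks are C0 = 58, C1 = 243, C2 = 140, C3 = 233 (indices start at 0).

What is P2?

P2 = 190

ECB decryption: P_i = D(K, C_i).
P2: D(K, 140) = 190.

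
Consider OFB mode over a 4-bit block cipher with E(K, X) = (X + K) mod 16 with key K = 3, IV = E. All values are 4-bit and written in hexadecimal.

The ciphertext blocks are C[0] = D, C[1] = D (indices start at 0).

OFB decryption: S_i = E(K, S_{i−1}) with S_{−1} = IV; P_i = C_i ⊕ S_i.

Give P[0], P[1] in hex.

P[0]: S = E(K, E) = 1; D ⊕ 1 = C.
P[1]: S = E(K, 1) = 4; D ⊕ 4 = 9.

P[0] = C, P[1] = 9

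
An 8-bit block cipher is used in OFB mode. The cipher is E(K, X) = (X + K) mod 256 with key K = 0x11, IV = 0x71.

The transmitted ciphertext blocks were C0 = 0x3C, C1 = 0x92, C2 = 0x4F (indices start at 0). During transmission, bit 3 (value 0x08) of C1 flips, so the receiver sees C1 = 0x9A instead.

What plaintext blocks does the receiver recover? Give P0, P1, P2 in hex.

OFB decryption: S_i = E(K, S_{i−1}) with S_{−1} = IV; P_i = C_i ⊕ S_i.
Only C1 changed, to 0x9A. In OFB, a change in C_i flips the same bit in P_i only; the keystream is unaffected. Decrypting the received ciphertext:
P0: S = E(K, 0x71) = 0x82; 0x3C ⊕ 0x82 = 0xBE.
P1: S = E(K, 0x82) = 0x93; 0x9A ⊕ 0x93 = 0x09.
P2: S = E(K, 0x93) = 0xA4; 0x4F ⊕ 0xA4 = 0xEB.
Blocks that differ from the original plaintext: P1.

P0 = 0xBE, P1 = 0x09, P2 = 0xEB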